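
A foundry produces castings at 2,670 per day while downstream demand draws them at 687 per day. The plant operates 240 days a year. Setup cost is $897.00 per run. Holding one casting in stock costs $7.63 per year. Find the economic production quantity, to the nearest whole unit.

Annual demand D = 687 × 240 = 164,880.
Production build-up factor (1 − d/p) = 1 − 687/2,670 = 0.7427.
Q* = √(2DS / (H(1 − d/p))) = √(2 × 164,880 × 897 / (7.63 × 0.7427)).
= √(295,794,720 / 5.6668) ≈ 7224.823.

Q* ≈ 7,225 castings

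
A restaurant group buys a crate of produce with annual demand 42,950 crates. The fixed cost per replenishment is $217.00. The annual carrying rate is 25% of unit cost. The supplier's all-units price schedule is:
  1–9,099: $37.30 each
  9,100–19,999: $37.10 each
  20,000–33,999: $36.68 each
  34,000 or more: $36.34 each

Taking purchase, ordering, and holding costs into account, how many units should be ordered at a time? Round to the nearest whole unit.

Holding cost per unit per year at price C is H = 0.25·C.
For each price level, check whether its EOQ is feasible; otherwise the best quantity at that price is the breakpoint.
EOQ at $37.30 = 1413.8 (feasible in tier 1): TC = 42,950×$37.30 + (42,950/1413.8)×217 + (1413.8/2)×0.25×$37.30 = $1,615,219.11.
EOQ at $37.10 = 1417.7 < 9100, so use break Q=9100: TC = 42,950×$37.10 + (42,950/9100.0)×217 + (9100.0/2)×0.25×$37.10 = $1,636,670.44.
EOQ at $36.68 = 1425.7 < 20000, so use break Q=20000: TC = 42,950×$36.68 + (42,950/20000.0)×217 + (20000.0/2)×0.25×$36.68 = $1,667,572.01.
EOQ at $36.34 = 1432.4 < 34000, so use break Q=34000: TC = 42,950×$36.34 + (42,950/34000.0)×217 + (34000.0/2)×0.25×$36.34 = $1,715,522.12.
Lowest total cost is $1,615,219.11 at Q = 1413.8.

Q* ≈ 1,414 crates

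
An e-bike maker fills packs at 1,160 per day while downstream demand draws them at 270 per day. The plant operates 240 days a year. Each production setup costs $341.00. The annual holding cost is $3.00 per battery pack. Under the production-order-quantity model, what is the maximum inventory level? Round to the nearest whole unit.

I_max ≈ 3,362 packs

Annual demand D = 270 × 240 = 64,800.
Production build-up factor (1 − d/p) = 1 − 270/1,160 = 0.7672.
Q* = √(2DS / (H(1 − d/p))) = √(2 × 64,800 × 341 / (3 × 0.7672)).
= √(44,193,600 / 2.3017) ≈ 4381.805.
Maximum inventory = Q*(1 − d/p) = 4381.805 × 0.7672 ≈ 3361.902.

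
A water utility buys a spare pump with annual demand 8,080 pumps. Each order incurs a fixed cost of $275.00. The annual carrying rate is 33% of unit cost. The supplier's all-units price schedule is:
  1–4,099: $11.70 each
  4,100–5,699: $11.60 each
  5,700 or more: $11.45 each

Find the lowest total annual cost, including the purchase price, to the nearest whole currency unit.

TC* ≈ $98,678

Holding cost per unit per year at price C is H = 0.33·C.
Candidates are each tier's EOQ (if it falls in that tier) and each price-break quantity.
EOQ at $11.70 = 1072.8 (feasible in tier 1): TC = 8,080×$11.70 + (8,080/1072.8)×275 + (1072.8/2)×0.33×$11.70 = $98,678.26.
EOQ at $11.60 = 1077.5 < 4100, so use break Q=4100: TC = 8,080×$11.60 + (8,080/4100.0)×275 + (4100.0/2)×0.33×$11.60 = $102,117.35.
EOQ at $11.45 = 1084.5 < 5700, so use break Q=5700: TC = 8,080×$11.45 + (8,080/5700.0)×275 + (5700.0/2)×0.33×$11.45 = $103,674.55.
Lowest total cost among the candidates is at Q = 1072.8.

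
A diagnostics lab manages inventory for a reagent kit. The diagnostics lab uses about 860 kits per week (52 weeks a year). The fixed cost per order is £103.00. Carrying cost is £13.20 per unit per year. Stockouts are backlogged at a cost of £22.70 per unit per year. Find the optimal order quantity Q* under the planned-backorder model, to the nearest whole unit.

Q* ≈ 1,051 kits

Annual demand D = 860 × 52 = 44,720.
With planned backorders, Q* = √(2DS/H) · √((H+B)/B).
√(2DS/H) = √(2 × 44,720 × 103 / 13.2) = 835.406.
√((H+B)/B) = √((13.2+22.7)/22.7) = 1.2576.
Q* ≈ 1050.587.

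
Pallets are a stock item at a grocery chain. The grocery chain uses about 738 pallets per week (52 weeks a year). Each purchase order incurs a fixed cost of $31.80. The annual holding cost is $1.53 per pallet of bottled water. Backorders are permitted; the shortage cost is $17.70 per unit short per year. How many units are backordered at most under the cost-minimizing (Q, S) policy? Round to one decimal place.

Annual demand D = 738 × 52 = 38,376.
With planned backorders, Q* = √(2DS/H) · √((H+B)/B).
√(2DS/H) = √(2 × 38,376 × 31.8 / 1.53) = 1263.027.
√((H+B)/B) = √((1.53+17.7)/17.7) = 1.0423.
Q* ≈ 1316.484.
S* = Q* · H/(H+B) = 1316.484 × 1.53/19.23 ≈ 104.744.

S* ≈ 104.7 pallets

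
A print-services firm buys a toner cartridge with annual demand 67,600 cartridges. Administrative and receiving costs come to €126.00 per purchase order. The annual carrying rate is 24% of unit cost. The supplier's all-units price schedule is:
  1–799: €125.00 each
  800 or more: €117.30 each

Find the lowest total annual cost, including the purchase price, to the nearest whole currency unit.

Holding cost per unit per year at price C is H = 0.24·C.
Candidates are each tier's EOQ (if it falls in that tier) and each price-break quantity.
EOQ at €125.00 = 753.6 (feasible in tier 1): TC = 67,600×€125.00 + (67,600/753.6)×126 + (753.6/2)×0.24×€125.00 = €8,472,606.55.
EOQ at €117.30 = 777.9 < 800, so use break Q=800: TC = 67,600×€117.30 + (67,600/800.0)×126 + (800.0/2)×0.24×€117.30 = €7,951,387.80.
Lowest total cost among the candidates is at Q = 800.0.

TC* ≈ €7,951,388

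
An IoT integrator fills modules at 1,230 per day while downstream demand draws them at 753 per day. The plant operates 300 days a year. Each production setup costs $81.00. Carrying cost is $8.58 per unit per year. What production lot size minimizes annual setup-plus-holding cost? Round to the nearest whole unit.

Annual demand D = 753 × 300 = 225,900.
Production build-up factor (1 − d/p) = 1 − 753/1,230 = 0.3878.
Q* = √(2DS / (H(1 − d/p))) = √(2 × 225,900 × 81 / (8.58 × 0.3878)).
= √(36,595,800 / 3.3274) ≈ 3316.388.

Q* ≈ 3,316 modules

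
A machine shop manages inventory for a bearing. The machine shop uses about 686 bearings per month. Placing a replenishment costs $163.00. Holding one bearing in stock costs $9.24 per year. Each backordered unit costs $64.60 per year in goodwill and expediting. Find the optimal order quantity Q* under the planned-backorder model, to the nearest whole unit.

Annual demand D = 686 × 12 = 8,232.
With planned backorders, Q* = √(2DS/H) · √((H+B)/B).
√(2DS/H) = √(2 × 8,232 × 163 / 9.24) = 538.921.
√((H+B)/B) = √((9.24+64.6)/64.6) = 1.0691.
Q* ≈ 576.176.

Q* ≈ 576 bearings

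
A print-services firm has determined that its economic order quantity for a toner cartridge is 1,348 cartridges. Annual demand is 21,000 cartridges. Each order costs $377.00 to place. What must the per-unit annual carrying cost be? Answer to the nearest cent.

H ≈ $8.71

Invert the EOQ relation Q*² = 2DS/H.
From Q* = √(2DS/H): H = 2DS / Q*² = 2 × 21,000 × 377 / 1,348² = 8.7139.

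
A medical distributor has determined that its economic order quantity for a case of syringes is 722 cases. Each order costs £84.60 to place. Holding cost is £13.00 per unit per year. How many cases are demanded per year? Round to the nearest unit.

The basic EOQ model gives Q* = √(2DS/H); rearrange for the unknown.
From Q* = √(2DS/H): D = Q*²H / (2S) = 722² × 13 / (2 × 84.6) = 40051.371.

D ≈ 40,051 cases per year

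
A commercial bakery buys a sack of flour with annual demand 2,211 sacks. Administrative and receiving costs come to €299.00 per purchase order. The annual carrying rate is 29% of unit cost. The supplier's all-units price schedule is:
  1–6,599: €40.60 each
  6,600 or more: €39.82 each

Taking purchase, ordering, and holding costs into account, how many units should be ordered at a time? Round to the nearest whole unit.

Q* ≈ 335 sacks

Holding cost per unit per year at price C is H = 0.29·C.
For each price level, check whether its EOQ is feasible; otherwise the best quantity at that price is the breakpoint.
EOQ at €40.60 = 335.1 (feasible in tier 1): TC = 2,211×€40.60 + (2,211/335.1)×299 + (335.1/2)×0.29×€40.60 = €93,712.14.
EOQ at €39.82 = 338.4 < 6600, so use break Q=6600: TC = 2,211×€39.82 + (2,211/6600.0)×299 + (6600.0/2)×0.29×€39.82 = €126,249.92.
Lowest total cost is €93,712.14 at Q = 335.1.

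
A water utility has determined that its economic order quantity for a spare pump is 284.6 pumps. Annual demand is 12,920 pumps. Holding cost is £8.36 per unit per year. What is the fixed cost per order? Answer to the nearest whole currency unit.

S ≈ £26

Invert the EOQ relation Q*² = 2DS/H.
From Q* = √(2DS/H): S = Q*²H / (2D) = 284.6² × 8.36 / (2 × 12,920) = 26.2050.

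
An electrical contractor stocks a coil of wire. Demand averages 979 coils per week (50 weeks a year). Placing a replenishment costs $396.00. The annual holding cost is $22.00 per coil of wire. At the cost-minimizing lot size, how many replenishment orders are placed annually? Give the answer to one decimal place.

N ≈ 36.9 orders per year

Annual demand D = 979 × 50 = 48,950.
The optimal lot size = √(2DS/H) = √(2 × 48,950 × 396 / 22) ≈ 1327.48.
Orders per year = D / Q* = 48,950 / 1327.48 ≈ 36.874.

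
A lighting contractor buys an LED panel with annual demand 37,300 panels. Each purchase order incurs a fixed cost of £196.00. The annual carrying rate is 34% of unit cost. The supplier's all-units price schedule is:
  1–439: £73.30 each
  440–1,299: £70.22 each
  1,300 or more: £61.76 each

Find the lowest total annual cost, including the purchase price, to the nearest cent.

Holding cost per unit per year at price C is H = 0.34·C.
Evaluate total cost at each tier's feasible EOQ or, if the EOQ is below the tier, at the tier's minimum quantity.
Tier 1 (£73.30): EOQ = 766.0 exceeds tier's upper bound 439, so this tier is dominated.
EOQ at £70.22 = 782.6 (feasible in tier 2): TC = 37,300×£70.22 + (37,300/782.6)×196 + (782.6/2)×0.34×£70.22 = £2,637,889.89.
EOQ at £61.76 = 834.5 < 1300, so use break Q=1300: TC = 37,300×£61.76 + (37,300/1300.0)×196 + (1300.0/2)×0.34×£61.76 = £2,322,920.65.
Lowest total cost among the candidates is at Q = 1300.0.

TC* ≈ £2,322,920.65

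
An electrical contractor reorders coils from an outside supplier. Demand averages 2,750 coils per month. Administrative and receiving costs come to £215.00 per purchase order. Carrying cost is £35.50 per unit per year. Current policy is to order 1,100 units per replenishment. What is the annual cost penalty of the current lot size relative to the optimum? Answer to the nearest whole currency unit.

Extra cost ≈ £3,531 per year

Annual demand D = 2,750 × 12 = 33,000.
EOQ = √(2DS/H) = √(2 × 33,000 × 215 / 35.5) ≈ 632.23.
Cost at Q* = (D/Q*)S + (Q*/2)H = √(2DSH) ≈ £22,444.26.
Cost at Q = 1,100: (33,000/1,100)×215 + (1,100/2)×35.5 = £6,450.00 + £19,525.00 = £25,975.00.
Excess = £25,975.00 − £22,444.26 = £3,530.74.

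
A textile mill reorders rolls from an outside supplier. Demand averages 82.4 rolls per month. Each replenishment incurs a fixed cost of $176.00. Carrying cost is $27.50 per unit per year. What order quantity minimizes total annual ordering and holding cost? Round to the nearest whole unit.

Q* ≈ 113 rolls

Annual demand D = 82.4 × 12 = 988.8.
EOQ = √(2DS / H) = √(2 × 988.8 × 176 / 27.5).
= √(348,057.6 / 27.5) = √12,656.64 ≈ 112.502.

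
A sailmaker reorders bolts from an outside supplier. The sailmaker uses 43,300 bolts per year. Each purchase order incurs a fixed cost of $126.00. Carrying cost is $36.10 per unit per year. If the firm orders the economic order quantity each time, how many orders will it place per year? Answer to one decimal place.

N ≈ 78.8 orders per year

The optimal lot size = √(2DS/H) = √(2 × 43,300 × 126 / 36.1) ≈ 549.78.
Orders per year = D / Q* = 43,300 / 549.78 ≈ 78.758.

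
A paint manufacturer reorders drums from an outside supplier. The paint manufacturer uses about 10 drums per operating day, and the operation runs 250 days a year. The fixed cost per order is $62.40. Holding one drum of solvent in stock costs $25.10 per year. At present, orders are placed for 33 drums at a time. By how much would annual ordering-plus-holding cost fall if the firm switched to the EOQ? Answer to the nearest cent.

Extra cost ≈ $2,342.99 per year

Annual demand D = 10 × 250 = 2,500.
EOQ = √(2DS/H) = √(2 × 2,500 × 62.4 / 25.1) ≈ 111.49.
Cost at Q* = (D/Q*)S + (Q*/2)H = √(2DSH) ≈ $2,798.43.
Cost at Q = 33: (2,500/33)×62.4 + (33/2)×25.1 = $4,727.27 + $414.15 = $5,141.42.
Excess = $5,141.42 − $2,798.43 = $2,342.99.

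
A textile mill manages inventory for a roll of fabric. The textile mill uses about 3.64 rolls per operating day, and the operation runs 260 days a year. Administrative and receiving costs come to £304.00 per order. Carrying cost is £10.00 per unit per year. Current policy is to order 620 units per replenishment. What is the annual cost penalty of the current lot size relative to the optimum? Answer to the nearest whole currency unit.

Extra cost ≈ £1,165 per year

Annual demand D = 3.64 × 260 = 946.4.
EOQ = √(2DS/H) = √(2 × 946.4 × 304 / 10) ≈ 239.88.
Cost at Q* = (D/Q*)S + (Q*/2)H = √(2DSH) ≈ £2,398.77.
Cost at Q = 620: (946.4/620)×304 + (620/2)×10 = £464.04 + £3,100.00 = £3,564.04.
Excess = £3,564.04 − £2,398.77 = £1,165.27.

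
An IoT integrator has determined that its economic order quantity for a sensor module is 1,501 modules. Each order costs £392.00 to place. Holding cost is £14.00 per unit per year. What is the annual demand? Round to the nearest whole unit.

D ≈ 40,232 modules per year

Invert the EOQ relation Q*² = 2DS/H.
From Q* = √(2DS/H): D = Q*²H / (2S) = 1,501² × 14 / (2 × 392) = 40232.161.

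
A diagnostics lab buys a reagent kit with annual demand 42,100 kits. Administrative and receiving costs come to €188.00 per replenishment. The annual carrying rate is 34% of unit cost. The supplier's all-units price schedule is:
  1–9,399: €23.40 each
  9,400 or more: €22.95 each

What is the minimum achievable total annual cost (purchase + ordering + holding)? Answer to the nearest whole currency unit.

TC* ≈ €996,362

Holding cost per unit per year at price C is H = 0.34·C.
Candidates are each tier's EOQ (if it falls in that tier) and each price-break quantity.
EOQ at €23.40 = 1410.5 (feasible in tier 1): TC = 42,100×€23.40 + (42,100/1410.5)×188 + (1410.5/2)×0.34×€23.40 = €996,362.31.
EOQ at €22.95 = 1424.3 < 9400, so use break Q=9400: TC = 42,100×€22.95 + (42,100/9400.0)×188 + (9400.0/2)×0.34×€22.95 = €1,003,711.10.
Lowest total cost among the candidates is at Q = 1410.5.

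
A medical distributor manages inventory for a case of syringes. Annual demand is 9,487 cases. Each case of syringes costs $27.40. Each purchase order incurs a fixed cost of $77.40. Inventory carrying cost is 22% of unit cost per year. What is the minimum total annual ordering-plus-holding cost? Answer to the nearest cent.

TC* ≈ $2,975.34

Holding cost H = 0.22 × $27.40 = $6.0280 per unit per year.
EOQ = √(2DS/H) = √(2 × 9,487 × 77.4 / 6.028) ≈ 493.59.
At Q*, ordering cost (D/Q*)S equals holding cost (Q*/2)H, each = √(DSH/2).
Minimum total = √(2DSH) = √(2 × 9,487 × 77.4 × 6.028) ≈ 2975.340.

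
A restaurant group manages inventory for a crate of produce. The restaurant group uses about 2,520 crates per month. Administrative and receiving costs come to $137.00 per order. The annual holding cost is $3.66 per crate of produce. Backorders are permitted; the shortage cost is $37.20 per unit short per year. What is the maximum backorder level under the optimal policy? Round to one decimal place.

S* ≈ 141.2 crates

Annual demand D = 2,520 × 12 = 30,240.
With planned backorders, Q* = √(2DS/H) · √((H+B)/B).
√(2DS/H) = √(2 × 30,240 × 137 / 3.66) = 1504.616.
√((H+B)/B) = √((3.66+37.2)/37.2) = 1.0480.
Q* ≈ 1576.897.
S* = Q* · H/(H+B) = 1576.897 × 3.66/40.86 ≈ 141.249.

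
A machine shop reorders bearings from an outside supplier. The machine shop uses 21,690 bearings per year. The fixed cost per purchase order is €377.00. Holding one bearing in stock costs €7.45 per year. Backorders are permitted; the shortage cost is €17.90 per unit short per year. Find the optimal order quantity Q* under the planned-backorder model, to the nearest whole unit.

With planned backorders, Q* = √(2DS/H) · √((H+B)/B).
√(2DS/H) = √(2 × 21,690 × 377 / 7.45) = 1481.622.
√((H+B)/B) = √((7.45+17.9)/17.9) = 1.1900.
Q* ≈ 1763.193.

Q* ≈ 1,763 bearings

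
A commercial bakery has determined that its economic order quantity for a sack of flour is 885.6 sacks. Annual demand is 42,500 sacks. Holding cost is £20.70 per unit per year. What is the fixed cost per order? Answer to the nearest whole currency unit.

Squaring Q* = √(2DS/H) gives Q*² = 2DS/H.
From Q* = √(2DS/H): S = Q*²H / (2D) = 885.6² × 20.7 / (2 × 42,500) = 190.9970.

S ≈ £191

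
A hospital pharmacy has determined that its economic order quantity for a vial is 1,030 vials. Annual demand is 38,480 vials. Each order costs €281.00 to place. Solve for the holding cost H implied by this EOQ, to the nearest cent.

H ≈ €20.38

Invert the EOQ relation Q*² = 2DS/H.
From Q* = √(2DS/H): H = 2DS / Q*² = 2 × 38,480 × 281 / 1,030² = 20.3844.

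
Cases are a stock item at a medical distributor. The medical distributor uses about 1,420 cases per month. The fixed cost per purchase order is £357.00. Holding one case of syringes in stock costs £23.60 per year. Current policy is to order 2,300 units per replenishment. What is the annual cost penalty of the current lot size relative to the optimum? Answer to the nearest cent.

Annual demand D = 1,420 × 12 = 17,040.
EOQ = √(2DS/H) = √(2 × 17,040 × 357 / 23.6) ≈ 718.01.
Cost at Q* = (D/Q*)S + (Q*/2)H = √(2DSH) ≈ £16,944.93.
Cost at Q = 2,300: (17,040/2,300)×357 + (2,300/2)×23.6 = £2,644.90 + £27,140.00 = £29,784.90.
Excess = £29,784.90 − £16,944.93 = £12,839.97.

Extra cost ≈ £12,839.97 per year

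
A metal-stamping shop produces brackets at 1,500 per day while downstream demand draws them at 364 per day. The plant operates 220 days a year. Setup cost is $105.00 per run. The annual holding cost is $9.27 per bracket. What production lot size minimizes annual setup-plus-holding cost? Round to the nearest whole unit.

Annual demand D = 364 × 220 = 80,080.
Production build-up factor (1 − d/p) = 1 − 364/1,500 = 0.7573.
Q* = √(2DS / (H(1 − d/p))) = √(2 × 80,080 × 105 / (9.27 × 0.7573)).
= √(16,816,800 / 7.0205) ≈ 1547.705.

Q* ≈ 1,548 brackets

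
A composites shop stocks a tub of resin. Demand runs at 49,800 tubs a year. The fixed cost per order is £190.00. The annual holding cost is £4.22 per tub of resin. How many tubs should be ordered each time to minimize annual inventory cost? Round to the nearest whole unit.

Q* ≈ 2,118 tubs

EOQ = √(2DS / H) = √(2 × 49,800 × 190 / 4.22).
= √(18,924,000 / 4.22) = √4,484,360.1896 ≈ 2117.631.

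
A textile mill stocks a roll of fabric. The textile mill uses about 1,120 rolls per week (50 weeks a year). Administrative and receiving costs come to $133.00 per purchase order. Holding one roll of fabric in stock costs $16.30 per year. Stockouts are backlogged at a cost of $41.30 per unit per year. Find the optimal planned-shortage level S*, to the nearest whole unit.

Annual demand D = 1,120 × 50 = 56,000.
With planned backorders, Q* = √(2DS/H) · √((H+B)/B).
√(2DS/H) = √(2 × 56,000 × 133 / 16.3) = 955.963.
√((H+B)/B) = √((16.3+41.3)/41.3) = 1.1810.
Q* ≈ 1128.957.
S* = Q* · H/(H+B) = 1128.957 × 16.3/57.6 ≈ 319.479.

S* ≈ 319 rolls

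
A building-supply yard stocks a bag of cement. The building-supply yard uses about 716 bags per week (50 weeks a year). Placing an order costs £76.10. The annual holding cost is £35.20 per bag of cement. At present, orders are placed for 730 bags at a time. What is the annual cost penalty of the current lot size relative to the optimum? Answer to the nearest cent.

Extra cost ≈ £2,730.97 per year

Annual demand D = 716 × 50 = 35,800.
EOQ = √(2DS/H) = √(2 × 35,800 × 76.1 / 35.2) ≈ 393.44.
Cost at Q* = (D/Q*)S + (Q*/2)H = √(2DSH) ≈ £13,849.06.
Cost at Q = 730: (35,800/730)×76.1 + (730/2)×35.2 = £3,732.03 + £12,848.00 = £16,580.03.
Excess = £16,580.03 − £13,849.06 = £2,730.97.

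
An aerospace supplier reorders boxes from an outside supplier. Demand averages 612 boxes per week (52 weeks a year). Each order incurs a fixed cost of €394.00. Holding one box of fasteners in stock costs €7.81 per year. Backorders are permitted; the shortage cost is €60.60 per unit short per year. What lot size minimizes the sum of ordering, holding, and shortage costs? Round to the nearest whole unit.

Annual demand D = 612 × 52 = 31,824.
With planned backorders, Q* = √(2DS/H) · √((H+B)/B).
√(2DS/H) = √(2 × 31,824 × 394 / 7.81) = 1791.905.
√((H+B)/B) = √((7.81+60.6)/60.6) = 1.0625.
Q* ≈ 1903.875.

Q* ≈ 1,904 boxes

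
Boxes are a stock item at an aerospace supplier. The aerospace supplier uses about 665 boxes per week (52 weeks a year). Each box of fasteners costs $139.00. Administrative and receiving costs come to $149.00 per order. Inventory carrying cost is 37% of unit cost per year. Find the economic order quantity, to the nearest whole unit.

Q* ≈ 448 boxes

Annual demand D = 665 × 52 = 34,580.
Holding cost H = 0.37 × $139.00 = $51.4300 per unit per year.
EOQ = √(2DS / H) = √(2 × 34,580 × 149 / 51.43).
= √(10,304,840 / 51.43) = √200,366.3232 ≈ 447.623.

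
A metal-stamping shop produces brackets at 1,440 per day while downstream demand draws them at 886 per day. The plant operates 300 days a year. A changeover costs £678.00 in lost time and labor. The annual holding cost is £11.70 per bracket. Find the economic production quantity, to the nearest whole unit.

Q* ≈ 8,948 brackets

Annual demand D = 886 × 300 = 265,800.
Production build-up factor (1 − d/p) = 1 − 886/1,440 = 0.3847.
Q* = √(2DS / (H(1 − d/p))) = √(2 × 265,800 × 678 / (11.7 × 0.3847)).
= √(360,424,800 / 4.5012) ≈ 8948.305.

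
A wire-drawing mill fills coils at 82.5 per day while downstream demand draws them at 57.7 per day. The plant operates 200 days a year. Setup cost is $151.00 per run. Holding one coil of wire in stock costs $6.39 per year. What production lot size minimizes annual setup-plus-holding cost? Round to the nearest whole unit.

Annual demand D = 57.7 × 200 = 11,540.
Production build-up factor (1 − d/p) = 1 − 57.7/82.5 = 0.3006.
Q* = √(2DS / (H(1 − d/p))) = √(2 × 11,540 × 151 / (6.39 × 0.3006)).
= √(3,485,080 / 1.9209) ≈ 1346.967.

Q* ≈ 1,347 coils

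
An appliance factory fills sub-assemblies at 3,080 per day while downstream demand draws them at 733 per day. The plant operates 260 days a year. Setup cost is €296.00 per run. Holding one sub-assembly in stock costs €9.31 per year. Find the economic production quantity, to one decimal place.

Q* ≈ 3,987.9 sub-assemblies

Annual demand D = 733 × 260 = 190,580.
Production build-up factor (1 − d/p) = 1 − 733/3,080 = 0.7620.
Q* = √(2DS / (H(1 − d/p))) = √(2 × 190,580 × 296 / (9.31 × 0.7620)).
= √(112,823,360 / 7.0943) ≈ 3987.893.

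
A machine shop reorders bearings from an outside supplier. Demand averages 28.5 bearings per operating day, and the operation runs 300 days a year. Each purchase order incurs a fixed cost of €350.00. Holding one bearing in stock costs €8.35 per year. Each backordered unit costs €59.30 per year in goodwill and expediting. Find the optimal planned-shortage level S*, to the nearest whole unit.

S* ≈ 112 bearings

Annual demand D = 28.5 × 300 = 8,550.
With planned backorders, Q* = √(2DS/H) · √((H+B)/B).
√(2DS/H) = √(2 × 8,550 × 350 / 8.35) = 846.621.
√((H+B)/B) = √((8.35+59.3)/59.3) = 1.0681.
Q* ≈ 904.264.
S* = Q* · H/(H+B) = 904.264 × 8.35/67.65 ≈ 111.613.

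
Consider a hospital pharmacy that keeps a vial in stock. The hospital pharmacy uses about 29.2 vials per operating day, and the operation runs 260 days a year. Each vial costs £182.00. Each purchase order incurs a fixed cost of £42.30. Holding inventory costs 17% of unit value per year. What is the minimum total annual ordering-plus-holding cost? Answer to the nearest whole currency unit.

Annual demand D = 29.2 × 260 = 7,592.
Holding cost H = 0.17 × £182.00 = £30.9400 per unit per year.
The optimal lot size = √(2DS/H) = √(2 × 7,592 × 42.3 / 30.94) ≈ 144.08.
At Q*, ordering cost (D/Q*)S equals holding cost (Q*/2)H, each = √(DSH/2).
Minimum total = √(2DSH) = √(2 × 7,592 × 42.3 × 30.94) ≈ 4457.829.

TC* ≈ £4,458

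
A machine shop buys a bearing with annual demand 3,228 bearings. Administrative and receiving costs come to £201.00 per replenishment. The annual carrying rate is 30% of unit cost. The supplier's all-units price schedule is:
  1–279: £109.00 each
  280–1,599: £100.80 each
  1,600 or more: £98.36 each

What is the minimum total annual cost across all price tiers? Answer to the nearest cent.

Holding cost per unit per year at price C is H = 0.30·C.
Evaluate total cost at each tier's feasible EOQ or, if the EOQ is below the tier, at the tier's minimum quantity.
EOQ at £109.00 = 199.2 (feasible in tier 1): TC = 3,228×£109.00 + (3,228/199.2)×201 + (199.2/2)×0.30×£109.00 = £358,366.09.
EOQ at £100.80 = 207.2 < 280, so use break Q=280: TC = 3,228×£100.80 + (3,228/280.0)×201 + (280.0/2)×0.30×£100.80 = £331,933.24.
EOQ at £98.36 = 209.7 < 1600, so use break Q=1600: TC = 3,228×£98.36 + (3,228/1600.0)×201 + (1600.0/2)×0.30×£98.36 = £341,518.00.
Lowest total cost among the candidates is at Q = 280.0.

TC* ≈ £331,933.24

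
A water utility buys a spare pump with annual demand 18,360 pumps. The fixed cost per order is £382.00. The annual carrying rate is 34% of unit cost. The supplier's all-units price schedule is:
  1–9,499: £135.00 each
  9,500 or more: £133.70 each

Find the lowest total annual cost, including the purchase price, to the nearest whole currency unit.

Holding cost per unit per year at price C is H = 0.34·C.
Evaluate total cost at each tier's feasible EOQ or, if the EOQ is below the tier, at the tier's minimum quantity.
EOQ at £135.00 = 552.8 (feasible in tier 1): TC = 18,360×£135.00 + (18,360/552.8)×382 + (552.8/2)×0.34×£135.00 = £2,503,974.02.
EOQ at £133.70 = 555.5 < 9500, so use break Q=9500: TC = 18,360×£133.70 + (18,360/9500.0)×382 + (9500.0/2)×0.34×£133.70 = £2,671,395.77.
Lowest total cost among the candidates is at Q = 552.8.

TC* ≈ £2,503,974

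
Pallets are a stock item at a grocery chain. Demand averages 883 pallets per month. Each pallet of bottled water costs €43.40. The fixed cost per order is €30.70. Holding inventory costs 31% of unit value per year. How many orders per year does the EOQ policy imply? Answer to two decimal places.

Annual demand D = 883 × 12 = 10,596.
Holding cost H = 0.31 × €43.40 = €13.4540 per unit per year.
EOQ = √(2DS/H) = √(2 × 10,596 × 30.7 / 13.454) ≈ 219.90.
Orders per year = D / Q* = 10,596 / 219.90 ≈ 48.185.

N ≈ 48.19 orders per year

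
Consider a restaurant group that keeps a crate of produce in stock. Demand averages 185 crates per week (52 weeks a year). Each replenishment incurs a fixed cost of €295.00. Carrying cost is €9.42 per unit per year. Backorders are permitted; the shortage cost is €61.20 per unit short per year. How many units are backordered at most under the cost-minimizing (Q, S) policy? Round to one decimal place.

S* ≈ 111.2 crates

Annual demand D = 185 × 52 = 9,620.
With planned backorders, Q* = √(2DS/H) · √((H+B)/B).
√(2DS/H) = √(2 × 9,620 × 295 / 9.42) = 776.226.
√((H+B)/B) = √((9.42+61.2)/61.2) = 1.0742.
Q* ≈ 833.828.
S* = Q* · H/(H+B) = 833.828 × 9.42/70.62 ≈ 111.224.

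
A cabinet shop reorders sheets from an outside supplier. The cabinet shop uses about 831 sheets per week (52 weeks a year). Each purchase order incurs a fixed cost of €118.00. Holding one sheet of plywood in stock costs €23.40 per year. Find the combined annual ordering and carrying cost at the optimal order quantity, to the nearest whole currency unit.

TC* ≈ €15,448

Annual demand D = 831 × 52 = 43,212.
Q* = √(2DS/H) = √(2 × 43,212 × 118 / 23.4) ≈ 660.16.
At Q*, ordering cost (D/Q*)S equals holding cost (Q*/2)H, each = √(DSH/2).
Minimum total = √(2DSH) = √(2 × 43,212 × 118 × 23.4) ≈ 15447.781.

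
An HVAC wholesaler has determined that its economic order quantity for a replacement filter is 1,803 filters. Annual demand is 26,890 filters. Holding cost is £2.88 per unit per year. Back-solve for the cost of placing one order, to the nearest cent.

S ≈ £174.09

The basic EOQ model gives Q* = √(2DS/H); rearrange for the unknown.
From Q* = √(2DS/H): S = Q*²H / (2D) = 1,803² × 2.88 / (2 × 26,890) = 174.0857.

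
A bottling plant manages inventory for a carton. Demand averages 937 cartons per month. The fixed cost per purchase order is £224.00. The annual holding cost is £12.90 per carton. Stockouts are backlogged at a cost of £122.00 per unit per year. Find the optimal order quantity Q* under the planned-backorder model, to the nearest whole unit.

Annual demand D = 937 × 12 = 11,244.
With planned backorders, Q* = √(2DS/H) · √((H+B)/B).
√(2DS/H) = √(2 × 11,244 × 224 / 12.9) = 624.891.
√((H+B)/B) = √((12.9+122)/122) = 1.0515.
Q* ≈ 657.099.

Q* ≈ 657 cartons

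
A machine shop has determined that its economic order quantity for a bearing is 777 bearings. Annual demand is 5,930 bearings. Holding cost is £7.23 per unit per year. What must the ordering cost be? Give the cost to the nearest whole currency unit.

Invert the EOQ relation Q*² = 2DS/H.
From Q* = √(2DS/H): S = Q*²H / (2D) = 777² × 7.23 / (2 × 5,930) = 368.0405.

S ≈ £368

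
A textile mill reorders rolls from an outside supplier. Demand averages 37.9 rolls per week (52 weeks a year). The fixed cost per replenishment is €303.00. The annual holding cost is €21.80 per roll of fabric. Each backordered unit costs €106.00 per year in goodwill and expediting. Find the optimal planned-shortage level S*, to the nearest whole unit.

Annual demand D = 37.9 × 52 = 1,970.8.
With planned backorders, Q* = √(2DS/H) · √((H+B)/B).
√(2DS/H) = √(2 × 1,970.8 × 303 / 21.8) = 234.061.
√((H+B)/B) = √((21.8+106)/106) = 1.0980.
Q* ≈ 257.005.
S* = Q* · H/(H+B) = 257.005 × 21.8/127.8 ≈ 43.840.

S* ≈ 44 rolls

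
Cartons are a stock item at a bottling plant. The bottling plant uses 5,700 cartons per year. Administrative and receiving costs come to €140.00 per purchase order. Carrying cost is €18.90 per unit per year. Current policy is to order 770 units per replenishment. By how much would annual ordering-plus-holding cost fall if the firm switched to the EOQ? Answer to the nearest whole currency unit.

Extra cost ≈ €2,821 per year

EOQ = √(2DS/H) = √(2 × 5,700 × 140 / 18.9) ≈ 290.59.
Cost at Q* = (D/Q*)S + (Q*/2)H = √(2DSH) ≈ €5,492.21.
Cost at Q = 770: (5,700/770)×140 + (770/2)×18.9 = €1,036.36 + €7,276.50 = €8,312.86.
Excess = €8,312.86 − €5,492.21 = €2,820.65.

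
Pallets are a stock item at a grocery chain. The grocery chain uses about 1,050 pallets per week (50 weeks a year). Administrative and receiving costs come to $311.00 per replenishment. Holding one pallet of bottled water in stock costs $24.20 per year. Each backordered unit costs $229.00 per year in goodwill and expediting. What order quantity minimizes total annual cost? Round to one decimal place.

Q* ≈ 1,221.5 pallets

Annual demand D = 1,050 × 50 = 52,500.
With planned backorders, Q* = √(2DS/H) · √((H+B)/B).
√(2DS/H) = √(2 × 52,500 × 311 / 24.2) = 1161.628.
√((H+B)/B) = √((24.2+229)/229) = 1.0515.
Q* ≈ 1221.466.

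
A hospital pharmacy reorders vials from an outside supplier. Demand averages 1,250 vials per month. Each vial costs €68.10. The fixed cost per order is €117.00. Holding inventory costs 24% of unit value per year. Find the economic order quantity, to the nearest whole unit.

Q* ≈ 463 vials

Annual demand D = 1,250 × 12 = 15,000.
Holding cost H = 0.24 × €68.10 = €16.3440 per unit per year.
EOQ = √(2DS / H) = √(2 × 15,000 × 117 / 16.344).
= √(3,510,000 / 16.344) = √214,757.7093 ≈ 463.420.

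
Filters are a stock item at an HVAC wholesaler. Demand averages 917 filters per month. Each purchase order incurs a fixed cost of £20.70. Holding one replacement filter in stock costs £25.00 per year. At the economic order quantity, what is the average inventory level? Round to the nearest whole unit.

Average inventory ≈ 67 filters

Annual demand D = 917 × 12 = 11,004.
Q* = √(2DS/H) = √(2 × 11,004 × 20.7 / 25) ≈ 134.99.
Average inventory = Q*/2 ≈ 134.99 / 2 = 67.496.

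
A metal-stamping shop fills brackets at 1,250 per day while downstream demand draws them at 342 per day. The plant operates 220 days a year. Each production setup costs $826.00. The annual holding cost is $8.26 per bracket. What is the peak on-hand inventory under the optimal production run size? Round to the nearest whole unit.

I_max ≈ 3,306 brackets

Annual demand D = 342 × 220 = 75,240.
Production build-up factor (1 − d/p) = 1 − 342/1,250 = 0.7264.
Q* = √(2DS / (H(1 − d/p))) = √(2 × 75,240 × 826 / (8.26 × 0.7264)).
= √(124,296,480 / 6.0001) ≈ 4551.468.
Maximum inventory = Q*(1 − d/p) = 4551.468 × 0.7264 ≈ 3306.186.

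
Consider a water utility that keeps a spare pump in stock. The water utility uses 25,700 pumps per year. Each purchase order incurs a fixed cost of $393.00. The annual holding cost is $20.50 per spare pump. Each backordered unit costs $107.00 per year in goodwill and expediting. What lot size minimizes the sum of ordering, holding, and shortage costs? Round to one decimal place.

Q* ≈ 1,083.6 pumps

With planned backorders, Q* = √(2DS/H) · √((H+B)/B).
√(2DS/H) = √(2 × 25,700 × 393 / 20.5) = 992.661.
√((H+B)/B) = √((20.5+107)/107) = 1.0916.
Q* ≈ 1083.588.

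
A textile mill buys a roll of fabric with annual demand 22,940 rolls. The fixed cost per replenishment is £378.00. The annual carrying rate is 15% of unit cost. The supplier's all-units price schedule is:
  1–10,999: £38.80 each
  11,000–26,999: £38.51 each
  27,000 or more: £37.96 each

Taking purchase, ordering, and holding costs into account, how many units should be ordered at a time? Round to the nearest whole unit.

Q* ≈ 1,726 rolls

Holding cost per unit per year at price C is H = 0.15·C.
For each price level, check whether its EOQ is feasible; otherwise the best quantity at that price is the breakpoint.
EOQ at £38.80 = 1726.2 (feasible in tier 1): TC = 22,940×£38.80 + (22,940/1726.2)×378 + (1726.2/2)×0.15×£38.80 = £900,118.60.
EOQ at £38.51 = 1732.7 < 11000, so use break Q=11000: TC = 22,940×£38.51 + (22,940/11000.0)×378 + (11000.0/2)×0.15×£38.51 = £915,978.45.
EOQ at £37.96 = 1745.2 < 27000, so use break Q=27000: TC = 22,940×£37.96 + (22,940/27000.0)×378 + (27000.0/2)×0.15×£37.96 = £947,992.56.
Lowest total cost is £900,118.60 at Q = 1726.2.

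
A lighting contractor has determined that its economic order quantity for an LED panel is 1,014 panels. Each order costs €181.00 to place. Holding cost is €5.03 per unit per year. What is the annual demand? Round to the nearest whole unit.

D ≈ 14,287 panels per year

The basic EOQ model gives Q* = √(2DS/H); rearrange for the unknown.
From Q* = √(2DS/H): D = Q*²H / (2S) = 1,014² × 5.03 / (2 × 181) = 14286.812.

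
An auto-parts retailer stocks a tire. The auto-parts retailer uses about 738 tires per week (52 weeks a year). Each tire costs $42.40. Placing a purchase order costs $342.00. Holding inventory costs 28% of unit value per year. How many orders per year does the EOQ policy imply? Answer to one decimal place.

N ≈ 25.8 orders per year

Annual demand D = 738 × 52 = 38,376.
Holding cost H = 0.28 × $42.40 = $11.8720 per unit per year.
EOQ = √(2DS/H) = √(2 × 38,376 × 342 / 11.872) ≈ 1486.95.
Orders per year = D / Q* = 38,376 / 1486.95 ≈ 25.809.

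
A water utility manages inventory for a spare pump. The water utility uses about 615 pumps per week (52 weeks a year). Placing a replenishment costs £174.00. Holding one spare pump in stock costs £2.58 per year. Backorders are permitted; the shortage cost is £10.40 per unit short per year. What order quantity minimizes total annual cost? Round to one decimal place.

Q* ≈ 2,320.3 pumps

Annual demand D = 615 × 52 = 31,980.
With planned backorders, Q* = √(2DS/H) · √((H+B)/B).
√(2DS/H) = √(2 × 31,980 × 174 / 2.58) = 2076.916.
√((H+B)/B) = √((2.58+10.4)/10.4) = 1.1172.
Q* ≈ 2320.276.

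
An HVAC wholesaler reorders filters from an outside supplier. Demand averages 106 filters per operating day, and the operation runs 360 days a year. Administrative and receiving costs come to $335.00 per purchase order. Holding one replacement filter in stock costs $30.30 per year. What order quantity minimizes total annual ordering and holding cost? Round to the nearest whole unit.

Annual demand D = 106 × 360 = 38,160.
EOQ = √(2DS / H) = √(2 × 38,160 × 335 / 30.3).
= √(25,567,200 / 30.3) = √843,801.9802 ≈ 918.587.

Q* ≈ 919 filters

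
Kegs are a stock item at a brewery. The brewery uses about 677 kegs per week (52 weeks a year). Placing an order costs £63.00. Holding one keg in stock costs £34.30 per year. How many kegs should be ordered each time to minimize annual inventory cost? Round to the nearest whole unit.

Q* ≈ 360 kegs

Annual demand D = 677 × 52 = 35,204.
EOQ = √(2DS / H) = √(2 × 35,204 × 63 / 34.3).
= √(4,435,704 / 34.3) = √129,320.8163 ≈ 359.612.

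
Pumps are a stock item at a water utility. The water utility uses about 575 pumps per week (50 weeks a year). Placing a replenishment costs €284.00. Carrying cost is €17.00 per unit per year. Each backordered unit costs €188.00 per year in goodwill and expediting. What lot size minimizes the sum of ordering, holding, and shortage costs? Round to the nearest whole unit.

Q* ≈ 1,023 pumps

Annual demand D = 575 × 50 = 28,750.
With planned backorders, Q* = √(2DS/H) · √((H+B)/B).
√(2DS/H) = √(2 × 28,750 × 284 / 17) = 980.096.
√((H+B)/B) = √((17+188)/188) = 1.0442.
Q* ≈ 1023.450.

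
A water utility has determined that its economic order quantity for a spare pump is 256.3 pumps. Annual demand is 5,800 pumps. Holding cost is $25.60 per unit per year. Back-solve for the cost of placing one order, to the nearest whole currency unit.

S ≈ $145

Invert the EOQ relation Q*² = 2DS/H.
From Q* = √(2DS/H): S = Q*²H / (2D) = 256.3² × 25.6 / (2 × 5,800) = 144.9704.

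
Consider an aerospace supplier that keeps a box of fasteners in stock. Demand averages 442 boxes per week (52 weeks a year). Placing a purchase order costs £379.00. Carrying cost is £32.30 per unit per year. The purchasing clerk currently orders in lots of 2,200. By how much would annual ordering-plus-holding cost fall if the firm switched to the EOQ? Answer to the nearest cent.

Annual demand D = 442 × 52 = 22,984.
EOQ = √(2DS/H) = √(2 × 22,984 × 379 / 32.3) ≈ 734.42.
Cost at Q* = (D/Q*)S + (Q*/2)H = √(2DSH) ≈ £23,721.86.
Cost at Q = 2,200: (22,984/2,200)×379 + (2,200/2)×32.3 = £3,959.52 + £35,530.00 = £39,489.52.
Excess = £39,489.52 − £23,721.86 = £15,767.66.

Extra cost ≈ £15,767.66 per year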